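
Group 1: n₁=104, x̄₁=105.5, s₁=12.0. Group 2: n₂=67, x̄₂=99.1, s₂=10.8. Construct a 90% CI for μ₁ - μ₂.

Difference = 6.4. SE = √(12.0²/104 + 10.8²/67) = 1.768. CI = (3.49, 9.31)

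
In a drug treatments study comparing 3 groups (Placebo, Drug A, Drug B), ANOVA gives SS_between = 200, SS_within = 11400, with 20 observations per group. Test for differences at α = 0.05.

df_between = 2, df_within = 57. F = MS_between/MS_within = 100.0/200.0 = 0.5. F_crit ≈ 3.159. Fail to reject H₀.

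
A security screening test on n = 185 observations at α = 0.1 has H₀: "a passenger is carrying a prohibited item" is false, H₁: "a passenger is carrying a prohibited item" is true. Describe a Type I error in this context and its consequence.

Type I error: rejecting H₀ when it is true — concluding that a passenger is carrying a prohibited item when in fact it is not. Consequence: detaining an innocent passenger — delay and inconvenience.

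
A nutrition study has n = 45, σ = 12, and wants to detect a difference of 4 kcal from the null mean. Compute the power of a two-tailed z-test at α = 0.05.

SE = σ/√n = 12/√45 = 1.789. Non-centrality λ = d/SE = 4/1.789 = 2.236. Power ≈ Φ(λ - z_{α/2}) = Φ(2.236 - 1.96) = Φ(0.276) = 0.609.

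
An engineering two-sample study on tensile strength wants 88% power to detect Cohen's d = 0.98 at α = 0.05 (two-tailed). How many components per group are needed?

z_{α/2} = 1.96, z_β = Φ⁻¹(0.88) = 1.175. For large effect (d = 0.98): n per group = 2(z_{α/2} + z_β)²/d² = 2(1.96 + 1.175)²/0.98² = 20.5 → 21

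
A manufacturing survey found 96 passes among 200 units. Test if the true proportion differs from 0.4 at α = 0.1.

p̂ = 0.48, p₀ = 0.4. z = (p̂ - p₀)/√(p₀(1-p₀)/n) = 2.309. Critical: ±1.645. Reject H₀.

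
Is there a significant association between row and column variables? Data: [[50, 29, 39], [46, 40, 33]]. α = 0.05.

χ² = 2.416. df = 2, critical = 5.991. Fail to reject H₀. No evidence of dependence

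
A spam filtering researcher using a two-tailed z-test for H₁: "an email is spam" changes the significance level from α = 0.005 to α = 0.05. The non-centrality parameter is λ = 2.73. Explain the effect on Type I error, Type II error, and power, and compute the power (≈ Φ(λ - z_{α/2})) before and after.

Increasing α from 0.005 to 0.05:
• Type I error rate increases (α is the Type I rate by definition).
• Critical value moves from z_{α/2} = 2.807 to 1.96, so power = Φ(λ - z_{α/2}) goes from Φ(2.73 - 2.807) = 0.469 to Φ(2.73 - 1.96) = 0.779.
• Type II error rate β = 1 - power therefore decreases (0.531 → 0.221).
Appropriate when false negatives are costly — here, a spam email lands in the inbox.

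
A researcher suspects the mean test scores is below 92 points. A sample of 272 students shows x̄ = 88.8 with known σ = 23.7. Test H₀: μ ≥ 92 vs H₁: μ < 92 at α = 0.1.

z = -2.227. Critical value: -1.28. Reject H₀.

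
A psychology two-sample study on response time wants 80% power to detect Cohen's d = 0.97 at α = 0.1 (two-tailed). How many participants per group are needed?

z_{α/2} = 1.645, z_β = Φ⁻¹(0.8) = 0.842. For large effect (d = 0.97): n per group = 2(z_{α/2} + z_β)²/d² = 2(1.645 + 0.842)²/0.97² = 13.1 → 14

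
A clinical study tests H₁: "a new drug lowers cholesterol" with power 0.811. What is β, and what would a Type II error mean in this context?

β = 1 - power = 1 - 0.811 = 0.189. A Type II error is failing to reject H₀ when H₀ is false (false negative) — here, failing to conclude that a new drug lowers cholesterol when in fact it is true. Consequence: shelving an effective drug — patients miss out on a treatment that would have helped.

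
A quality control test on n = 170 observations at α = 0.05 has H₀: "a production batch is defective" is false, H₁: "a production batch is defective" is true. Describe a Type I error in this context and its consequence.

Type I error: rejecting H₀ when it is true — concluding that a production batch is defective when in fact it is not. Consequence: scrapping a good batch — wasted material and cost for no reason.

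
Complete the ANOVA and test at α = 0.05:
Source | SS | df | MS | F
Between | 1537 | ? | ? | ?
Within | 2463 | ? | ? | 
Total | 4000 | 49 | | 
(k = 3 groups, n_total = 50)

df_between = 2, df_within = 47. MS_between = 768.5, MS_within = 52.4. F = 14.665, F_crit ≈ 3.195. Reject H₀.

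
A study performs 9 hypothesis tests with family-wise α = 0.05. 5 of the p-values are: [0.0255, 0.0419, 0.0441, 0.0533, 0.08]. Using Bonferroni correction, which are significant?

Bonferroni α = 0.05/9 = 0.00556. None of the given p-values are significant.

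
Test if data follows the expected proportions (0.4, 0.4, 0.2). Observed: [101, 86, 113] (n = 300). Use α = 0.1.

Expected: [120.0, 120.0, 60.0]. χ² = 59.458. df = 2, critical = 4.605. Reject H₀.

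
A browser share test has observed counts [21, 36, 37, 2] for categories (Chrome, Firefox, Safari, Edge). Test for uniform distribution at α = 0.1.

Expected = 24 each. χ² = Σ(O-E)²/E = 33.583. df = 3, critical value = 6.251. Reject H₀.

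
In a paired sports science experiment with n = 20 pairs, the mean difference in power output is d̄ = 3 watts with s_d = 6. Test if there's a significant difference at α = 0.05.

t = d̄/(s_d/√n) = 3/(6/√20) = 2.236. df = 19, critical t = ±2.093. Reject H₀.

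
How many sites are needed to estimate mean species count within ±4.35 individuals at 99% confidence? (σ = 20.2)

n = (z*σ/E)² = (2.576×20.2/4.35)² = 143.1 → n = 144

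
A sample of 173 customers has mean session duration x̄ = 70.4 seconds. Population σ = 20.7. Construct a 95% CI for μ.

CI = x̄ ± z*(σ/√n) = 70.4 ± 1.96(20.7/√173) = 70.4 ± 3.08 = (67.32, 73.48)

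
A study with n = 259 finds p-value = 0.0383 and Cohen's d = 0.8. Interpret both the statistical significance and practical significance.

Statistically significant (p = 0.0383 < 0.05). Cohen's d = 0.8 indicates a large effect size. Both statistical and practical significance should be considered.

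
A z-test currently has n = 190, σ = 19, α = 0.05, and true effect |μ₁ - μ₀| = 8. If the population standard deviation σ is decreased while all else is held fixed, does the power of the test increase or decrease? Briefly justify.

Power increases: a smaller σ shrinks the standard error σ/√n, moving the sampling distribution under H₁ further from the critical value.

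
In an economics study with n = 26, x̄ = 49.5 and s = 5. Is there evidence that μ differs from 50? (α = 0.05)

t = (x̄ - μ₀)/(s/√n) = (49.5 - 50)/(5/√26) = -0.51. df = 25, critical t = ±2.06. Fail to reject H₀.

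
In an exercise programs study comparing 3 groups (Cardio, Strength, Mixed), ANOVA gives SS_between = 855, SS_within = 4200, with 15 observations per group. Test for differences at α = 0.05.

df_between = 2, df_within = 42. F = MS_between/MS_within = 427.5/100.0 = 4.275. F_crit ≈ 3.22. Reject H₀. At least one mean differs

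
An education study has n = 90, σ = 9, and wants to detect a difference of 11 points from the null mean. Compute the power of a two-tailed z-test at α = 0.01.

SE = σ/√n = 9/√90 = 0.949. Non-centrality λ = d/SE = 11/0.949 = 11.595. Power ≈ Φ(λ - z_{α/2}) = Φ(11.595 - 2.576) = Φ(9.019) = 1.0.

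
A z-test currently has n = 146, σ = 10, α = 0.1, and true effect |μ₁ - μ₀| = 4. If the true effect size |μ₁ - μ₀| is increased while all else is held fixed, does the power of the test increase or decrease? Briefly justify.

Power increases: a larger true effect increases the non-centrality λ = |μ₁ - μ₀|/(σ/√n).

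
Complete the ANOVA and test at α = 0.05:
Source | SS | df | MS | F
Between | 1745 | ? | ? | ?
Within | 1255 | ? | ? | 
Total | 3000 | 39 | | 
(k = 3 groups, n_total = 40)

df_between = 2, df_within = 37. MS_between = 872.5, MS_within = 33.92. F = 25.723, F_crit ≈ 3.252. Reject H₀.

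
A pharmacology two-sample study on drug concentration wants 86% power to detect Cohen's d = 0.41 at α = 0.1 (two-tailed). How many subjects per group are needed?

z_{α/2} = 1.645, z_β = Φ⁻¹(0.86) = 1.08. For small effect (d = 0.41): n per group = 2(z_{α/2} + z_β)²/d² = 2(1.645 + 1.08)²/0.41² = 88.3 → 89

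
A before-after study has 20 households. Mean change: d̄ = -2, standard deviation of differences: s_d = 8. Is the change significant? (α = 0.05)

t = d̄/(s_d/√n) = -2/(8/√20) = -1.118. df = 19, critical t = ±2.093. Fail to reject H₀.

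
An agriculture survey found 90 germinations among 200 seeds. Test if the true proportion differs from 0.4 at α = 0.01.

p̂ = 0.45, p₀ = 0.4. z = (p̂ - p₀)/√(p₀(1-p₀)/n) = 1.443. Critical: ±2.576. Fail to reject H₀.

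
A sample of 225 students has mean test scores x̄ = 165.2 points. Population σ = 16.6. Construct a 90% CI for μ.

CI = x̄ ± z*(σ/√n) = 165.2 ± 1.645(16.6/√225) = 165.2 ± 1.82 = (163.38, 167.02)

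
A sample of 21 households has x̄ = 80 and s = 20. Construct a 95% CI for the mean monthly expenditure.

CI = x̄ ± t*(s/√n) = 80 ± 2.086(20/√21) = (70.9, 89.1)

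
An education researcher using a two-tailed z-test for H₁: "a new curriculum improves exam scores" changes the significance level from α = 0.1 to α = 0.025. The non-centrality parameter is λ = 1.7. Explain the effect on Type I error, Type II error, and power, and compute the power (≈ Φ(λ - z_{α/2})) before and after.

Decreasing α from 0.1 to 0.025:
• Type I error rate decreases (α is the Type I rate by definition).
• Critical value moves from z_{α/2} = 1.645 to 2.241, so power = Φ(λ - z_{α/2}) goes from Φ(1.7 - 1.645) = 0.522 to Φ(1.7 - 2.241) = 0.294.
• Type II error rate β = 1 - power therefore increases (0.478 → 0.706).
Appropriate when false positives are costly — here, adopting a curriculum that gives no real benefit — disruption for nothing.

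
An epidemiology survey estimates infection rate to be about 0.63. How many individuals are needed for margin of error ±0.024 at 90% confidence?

n = z²p(1-p)/E² = 1.645²×0.63×0.37/0.024² = 1095.1 → n = 1096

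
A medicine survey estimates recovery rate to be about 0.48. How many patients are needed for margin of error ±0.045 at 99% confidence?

n = z²p(1-p)/E² = 2.576²×0.48×0.52/0.045² = 817.9 → n = 818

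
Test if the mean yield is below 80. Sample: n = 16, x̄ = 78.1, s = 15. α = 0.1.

t = (78.1 - 80)/(15/√16) = -0.507, df = 15. Critical t = -1.341. Fail to reject H₀.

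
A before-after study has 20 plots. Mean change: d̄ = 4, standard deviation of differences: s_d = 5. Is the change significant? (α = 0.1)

t = d̄/(s_d/√n) = 4/(5/√20) = 3.578. df = 19, critical t = ±1.729. Reject H₀.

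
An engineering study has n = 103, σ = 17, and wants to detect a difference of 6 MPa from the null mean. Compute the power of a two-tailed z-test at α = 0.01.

SE = σ/√n = 17/√103 = 1.675. Non-centrality λ = d/SE = 6/1.675 = 3.582. Power ≈ Φ(λ - z_{α/2}) = Φ(3.582 - 2.576) = Φ(1.006) = 0.843.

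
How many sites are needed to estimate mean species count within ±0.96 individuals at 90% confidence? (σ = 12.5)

n = (z*σ/E)² = (1.645×12.5/0.96)² = 458.8 → n = 459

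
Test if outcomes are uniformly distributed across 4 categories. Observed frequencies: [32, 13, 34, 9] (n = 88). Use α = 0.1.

Expected = 22 each. χ² = Σ(O-E)²/E = 22.455. df = 3, critical value = 6.251. Reject H₀.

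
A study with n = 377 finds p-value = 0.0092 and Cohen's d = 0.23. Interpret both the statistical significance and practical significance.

Statistically significant (p = 0.0092 < 0.05). Cohen's d = 0.23 indicates a small effect size. Both statistical and practical significance should be considered.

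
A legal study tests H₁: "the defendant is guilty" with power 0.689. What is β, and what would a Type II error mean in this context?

β = 1 - power = 1 - 0.689 = 0.311. A Type II error is failing to reject H₀ when H₀ is false (false negative) — here, failing to conclude that the defendant is guilty when in fact it is true. Consequence: acquitting a guilty person.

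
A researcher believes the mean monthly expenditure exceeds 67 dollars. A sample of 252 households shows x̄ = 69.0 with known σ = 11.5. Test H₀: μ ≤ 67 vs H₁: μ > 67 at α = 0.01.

z = 2.761. Critical value: 2.33. Reject H₀.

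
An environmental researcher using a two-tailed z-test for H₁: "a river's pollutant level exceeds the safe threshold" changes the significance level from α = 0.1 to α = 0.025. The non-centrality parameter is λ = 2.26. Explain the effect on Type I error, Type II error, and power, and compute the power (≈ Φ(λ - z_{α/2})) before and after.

Decreasing α from 0.1 to 0.025:
• Type I error rate decreases (α is the Type I rate by definition).
• Critical value moves from z_{α/2} = 1.645 to 2.241, so power = Φ(λ - z_{α/2}) goes from Φ(2.26 - 1.645) = 0.731 to Φ(2.26 - 2.241) = 0.508.
• Type II error rate β = 1 - power therefore increases (0.269 → 0.492).
Appropriate when false positives are costly — here, shutting down a compliant factory unnecessarily.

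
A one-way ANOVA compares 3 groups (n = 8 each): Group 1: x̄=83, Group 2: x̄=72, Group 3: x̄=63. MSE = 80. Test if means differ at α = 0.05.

Grand mean = 72.67. SS_between = 1605.33, MS_between = 802.67. F = 10.033, F_crit ≈ 3.467. Reject H₀.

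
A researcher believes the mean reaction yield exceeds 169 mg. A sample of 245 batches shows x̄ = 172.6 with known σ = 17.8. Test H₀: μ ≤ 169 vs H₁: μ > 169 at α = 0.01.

z = 3.166. Critical value: 2.33. Reject H₀.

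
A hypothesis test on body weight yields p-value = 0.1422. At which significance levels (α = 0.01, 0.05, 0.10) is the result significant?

p = 0.1422. Not significant at any of the given levels.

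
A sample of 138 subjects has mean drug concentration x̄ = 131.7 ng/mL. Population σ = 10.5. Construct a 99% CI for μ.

CI = x̄ ± z*(σ/√n) = 131.7 ± 2.576(10.5/√138) = 131.7 ± 2.3 = (129.4, 134.0)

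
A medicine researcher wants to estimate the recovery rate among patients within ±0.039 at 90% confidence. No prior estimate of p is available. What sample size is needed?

Conservative approach: use p = 0.5 (maximizes p(1-p) = 0.25). n = z²(0.25)/E² = 1.645²×0.25/0.039² = 444.8 → n = 445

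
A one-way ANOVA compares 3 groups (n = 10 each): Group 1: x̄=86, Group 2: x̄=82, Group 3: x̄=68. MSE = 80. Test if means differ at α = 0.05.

Grand mean = 78.67. SS_between = 1786.67, MS_between = 893.33. F = 11.167, F_crit ≈ 3.354. Reject H₀.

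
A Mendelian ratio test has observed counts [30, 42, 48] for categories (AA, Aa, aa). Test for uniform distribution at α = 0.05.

Expected = 40 each. χ² = Σ(O-E)²/E = 4.2. df = 2, critical value = 5.991. Fail to reject H₀.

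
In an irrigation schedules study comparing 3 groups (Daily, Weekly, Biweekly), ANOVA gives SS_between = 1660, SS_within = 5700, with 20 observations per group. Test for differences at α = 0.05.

df_between = 2, df_within = 57. F = MS_between/MS_within = 830.0/100.0 = 8.3. F_crit ≈ 3.159. Reject H₀. At least one mean differs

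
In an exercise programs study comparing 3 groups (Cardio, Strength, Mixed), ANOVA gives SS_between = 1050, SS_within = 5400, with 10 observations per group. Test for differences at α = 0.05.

df_between = 2, df_within = 27. F = MS_between/MS_within = 525.0/200.0 = 2.625. F_crit ≈ 3.354. Fail to reject H₀.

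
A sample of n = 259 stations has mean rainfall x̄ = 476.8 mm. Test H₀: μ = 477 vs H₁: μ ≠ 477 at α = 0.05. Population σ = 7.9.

z = (x̄ - μ₀)/(σ/√n) = (476.8 - 477)/(7.9/√259) = -0.407. Critical value: ±1.96. Since |-0.407| ≤ 1.96, Fail to reject H₀.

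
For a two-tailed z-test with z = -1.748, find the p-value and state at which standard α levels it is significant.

p = 2·P(Z > |-1.748|) = 2·(1 - Φ(1.748)) ≈ 0.0805. Significant at α = 0.1.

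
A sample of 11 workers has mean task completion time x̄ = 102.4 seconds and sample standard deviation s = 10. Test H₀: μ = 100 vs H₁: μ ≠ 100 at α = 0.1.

t = (x̄ - μ₀)/(s/√n) = (102.4 - 100)/(10/√11) = 0.796. df = 10, critical t = ±1.812. Fail to reject H₀.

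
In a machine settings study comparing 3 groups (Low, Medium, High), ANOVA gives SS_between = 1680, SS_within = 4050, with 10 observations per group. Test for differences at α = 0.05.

df_between = 2, df_within = 27. F = MS_between/MS_within = 840.0/150.0 = 5.6. F_crit ≈ 3.354. Reject H₀. At least one mean differs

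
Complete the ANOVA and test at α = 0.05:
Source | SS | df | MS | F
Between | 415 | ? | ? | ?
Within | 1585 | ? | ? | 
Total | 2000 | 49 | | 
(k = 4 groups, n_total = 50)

df_between = 3, df_within = 46. MS_between = 138.33, MS_within = 34.46. F = 4.015, F_crit ≈ 2.807. Reject H₀.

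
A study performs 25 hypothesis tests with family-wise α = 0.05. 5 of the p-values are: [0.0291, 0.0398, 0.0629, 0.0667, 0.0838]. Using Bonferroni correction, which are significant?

Bonferroni α = 0.05/25 = 0.002. None of the given p-values are significant.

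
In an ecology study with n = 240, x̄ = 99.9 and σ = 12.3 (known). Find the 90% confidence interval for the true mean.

CI = x̄ ± z*(σ/√n) = 99.9 ± 1.645(12.3/√240) = 99.9 ± 1.31 = (98.59, 101.21)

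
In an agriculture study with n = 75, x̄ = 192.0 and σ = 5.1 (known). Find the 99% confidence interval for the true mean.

CI = x̄ ± z*(σ/√n) = 192.0 ± 2.576(5.1/√75) = 192.0 ± 1.52 = (190.48, 193.52)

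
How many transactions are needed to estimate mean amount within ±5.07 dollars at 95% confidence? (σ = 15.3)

n = (z*σ/E)² = (1.96×15.3/5.07)² = 35.0 → n = 35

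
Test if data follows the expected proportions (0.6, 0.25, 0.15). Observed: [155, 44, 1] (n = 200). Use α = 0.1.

Expected: [120.0, 50.0, 30.0]. χ² = 38.962. df = 2, critical = 4.605. Reject H₀.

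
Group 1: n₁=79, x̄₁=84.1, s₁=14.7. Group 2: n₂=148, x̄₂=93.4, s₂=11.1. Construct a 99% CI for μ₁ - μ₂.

Difference = -9.3. SE = √(14.7²/79 + 11.1²/148) = 1.889. CI = (-14.17, -4.43)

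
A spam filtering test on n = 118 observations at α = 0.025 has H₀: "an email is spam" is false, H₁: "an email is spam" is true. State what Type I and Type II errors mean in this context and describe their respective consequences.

Type I (false positive): concluding that an email is spam when it is not — a legitimate email is sent to the spam folder and the user misses it. Type II (false negative): failing to conclude that an email is spam when it is — a spam email lands in the inbox. Which is costlier depends on domain priorities and is a judgement call rather than a statistical fact.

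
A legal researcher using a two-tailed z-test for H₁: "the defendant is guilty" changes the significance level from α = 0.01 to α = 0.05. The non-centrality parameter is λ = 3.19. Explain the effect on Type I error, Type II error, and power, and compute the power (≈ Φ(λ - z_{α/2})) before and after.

Increasing α from 0.01 to 0.05:
• Type I error rate increases (α is the Type I rate by definition).
• Critical value moves from z_{α/2} = 2.576 to 1.96, so power = Φ(λ - z_{α/2}) goes from Φ(3.19 - 2.576) = 0.73 to Φ(3.19 - 1.96) = 0.891.
• Type II error rate β = 1 - power therefore decreases (0.27 → 0.109).
Appropriate when false negatives are costly — here, acquitting a guilty person.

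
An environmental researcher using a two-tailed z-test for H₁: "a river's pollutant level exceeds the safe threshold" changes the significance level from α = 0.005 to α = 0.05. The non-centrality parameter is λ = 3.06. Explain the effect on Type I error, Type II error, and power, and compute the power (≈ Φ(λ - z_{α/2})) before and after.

Increasing α from 0.005 to 0.05:
• Type I error rate increases (α is the Type I rate by definition).
• Critical value moves from z_{α/2} = 2.807 to 1.96, so power = Φ(λ - z_{α/2}) goes from Φ(3.06 - 2.807) = 0.6 to Φ(3.06 - 1.96) = 0.864.
• Type II error rate β = 1 - power therefore decreases (0.4 → 0.136).
Appropriate when false negatives are costly — here, allowing unsafe pollution to continue.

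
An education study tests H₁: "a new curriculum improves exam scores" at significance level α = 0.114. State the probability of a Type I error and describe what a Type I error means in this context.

P(Type I error) = α = 0.114. A Type I error is rejecting H₀ when H₀ is actually true (false positive) — here, concluding that a new curriculum improves exam scores when in fact this is not the case. Consequence: adopting a curriculum that gives no real benefit — disruption for nothing.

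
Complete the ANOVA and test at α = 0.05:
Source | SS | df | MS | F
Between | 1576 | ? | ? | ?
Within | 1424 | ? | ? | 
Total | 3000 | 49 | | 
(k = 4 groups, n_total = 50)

df_between = 3, df_within = 46. MS_between = 525.33, MS_within = 30.96. F = 16.97, F_crit ≈ 2.807. Reject H₀.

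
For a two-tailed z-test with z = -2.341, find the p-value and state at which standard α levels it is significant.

p = 2·P(Z > |-2.341|) = 2·(1 - Φ(2.341)) ≈ 0.0192. Significant at α = 0.1; Significant at α = 0.05.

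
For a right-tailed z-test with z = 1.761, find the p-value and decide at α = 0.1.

p = P(Z > 1.761) = 1 - Φ(1.761) ≈ 0.0391. Since p < 0.1, reject H₀ (significant) at α = 0.1.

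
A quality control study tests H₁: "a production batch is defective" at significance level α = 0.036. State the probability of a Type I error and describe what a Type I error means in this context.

P(Type I error) = α = 0.036. A Type I error is rejecting H₀ when H₀ is actually true (false positive) — here, concluding that a production batch is defective when in fact this is not the case. Consequence: scrapping a good batch — wasted material and cost for no reason.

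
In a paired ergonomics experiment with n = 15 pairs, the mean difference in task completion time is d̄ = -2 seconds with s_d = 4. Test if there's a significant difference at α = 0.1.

t = d̄/(s_d/√n) = -2/(4/√15) = -1.936. df = 14, critical t = ±1.761. Reject H₀.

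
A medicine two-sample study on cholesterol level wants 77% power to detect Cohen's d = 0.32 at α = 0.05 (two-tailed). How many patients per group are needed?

z_{α/2} = 1.96, z_β = Φ⁻¹(0.77) = 0.739. For small effect (d = 0.32): n per group = 2(z_{α/2} + z_β)²/d² = 2(1.96 + 0.739)²/0.32² = 142.3 → 143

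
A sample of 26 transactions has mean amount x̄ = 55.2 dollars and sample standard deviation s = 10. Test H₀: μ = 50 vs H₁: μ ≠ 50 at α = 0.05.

t = (x̄ - μ₀)/(s/√n) = (55.2 - 50)/(10/√26) = 2.651. df = 25, critical t = ±2.06. Reject H₀.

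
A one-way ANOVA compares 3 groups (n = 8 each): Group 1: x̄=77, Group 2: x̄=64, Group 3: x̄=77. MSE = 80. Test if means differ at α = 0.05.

Grand mean = 72.67. SS_between = 901.33, MS_between = 450.67. F = 5.633, F_crit ≈ 3.467. Reject H₀.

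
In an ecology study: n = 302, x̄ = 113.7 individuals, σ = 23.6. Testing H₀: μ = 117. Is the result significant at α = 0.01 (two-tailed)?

z = (113.7 - 117)/(23.6/√302) = -2.43. Since |z| ≤ 2.576, not significant at α = 0.01.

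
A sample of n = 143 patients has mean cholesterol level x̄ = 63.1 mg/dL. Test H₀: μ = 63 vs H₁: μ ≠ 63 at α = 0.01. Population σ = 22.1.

z = (x̄ - μ₀)/(σ/√n) = (63.1 - 63)/(22.1/√143) = 0.054. Critical value: ±2.576. Since |0.054| ≤ 2.576, Fail to reject H₀.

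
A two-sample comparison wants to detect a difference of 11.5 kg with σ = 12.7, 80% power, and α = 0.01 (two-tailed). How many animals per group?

n per group = 2(z_α/2 + z_β)²σ²/d² = 2×(2.576 + 0.84)²×12.7²/11.5² = 28.5 → n = 29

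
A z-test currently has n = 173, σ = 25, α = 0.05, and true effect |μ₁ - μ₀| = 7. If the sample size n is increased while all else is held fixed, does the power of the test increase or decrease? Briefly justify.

Power increases: a larger n shrinks the standard error σ/√n, moving the sampling distribution under H₁ further from the critical value.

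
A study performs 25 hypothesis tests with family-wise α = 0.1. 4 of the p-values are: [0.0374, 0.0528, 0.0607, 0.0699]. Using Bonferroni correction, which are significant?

Bonferroni α = 0.1/25 = 0.004. None of the given p-values are significant.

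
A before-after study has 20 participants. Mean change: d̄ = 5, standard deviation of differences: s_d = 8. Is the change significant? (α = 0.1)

t = d̄/(s_d/√n) = 5/(8/√20) = 2.795. df = 19, critical t = ±1.729. Reject H₀.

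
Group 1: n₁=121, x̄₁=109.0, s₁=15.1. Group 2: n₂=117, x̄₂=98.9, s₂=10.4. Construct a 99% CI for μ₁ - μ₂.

Difference = 10.1. SE = √(15.1²/121 + 10.4²/117) = 1.676. CI = (5.78, 14.42)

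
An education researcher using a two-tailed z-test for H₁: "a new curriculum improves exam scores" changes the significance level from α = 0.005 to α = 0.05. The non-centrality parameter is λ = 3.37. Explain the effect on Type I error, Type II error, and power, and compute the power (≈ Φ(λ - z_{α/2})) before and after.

Increasing α from 0.005 to 0.05:
• Type I error rate increases (α is the Type I rate by definition).
• Critical value moves from z_{α/2} = 2.807 to 1.96, so power = Φ(λ - z_{α/2}) goes from Φ(3.37 - 2.807) = 0.713 to Φ(3.37 - 1.96) = 0.921.
• Type II error rate β = 1 - power therefore decreases (0.287 → 0.079).
Appropriate when false negatives are costly — here, keeping the old curriculum when the new one would have helped students.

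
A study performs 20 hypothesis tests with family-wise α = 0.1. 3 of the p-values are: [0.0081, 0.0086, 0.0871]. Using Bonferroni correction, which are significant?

Bonferroni α = 0.1/20 = 0.005. None of the given p-values are significant.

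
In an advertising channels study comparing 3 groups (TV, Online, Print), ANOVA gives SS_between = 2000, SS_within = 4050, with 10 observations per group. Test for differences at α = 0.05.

df_between = 2, df_within = 27. F = MS_between/MS_within = 1000.0/150.0 = 6.667. F_crit ≈ 3.354. Reject H₀. At least one mean differs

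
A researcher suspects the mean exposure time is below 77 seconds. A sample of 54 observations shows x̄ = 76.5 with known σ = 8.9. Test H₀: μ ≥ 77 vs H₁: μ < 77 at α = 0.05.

z = -0.413. Critical value: -1.645. Fail to reject H₀.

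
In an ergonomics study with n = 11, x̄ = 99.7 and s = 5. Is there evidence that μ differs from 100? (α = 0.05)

t = (x̄ - μ₀)/(s/√n) = (99.7 - 100)/(5/√11) = -0.199. df = 10, critical t = ±2.228. Fail to reject H₀.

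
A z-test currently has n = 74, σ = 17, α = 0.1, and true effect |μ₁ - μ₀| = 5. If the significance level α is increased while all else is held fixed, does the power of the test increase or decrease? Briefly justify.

Power increases: a larger α lowers the critical value, so more of the H₁ sampling distribution falls in the rejection region.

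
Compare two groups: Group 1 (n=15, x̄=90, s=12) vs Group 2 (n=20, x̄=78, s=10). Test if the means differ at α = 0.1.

Pooled sp = 10.89. t = 3.225, df = 33. Critical t = ±1.692. Reject H₀.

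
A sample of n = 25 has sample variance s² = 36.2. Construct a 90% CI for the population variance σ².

df = 24. χ²_{0.05} = 36.415, χ²_{0.95} = 13.848. CI for σ² = ((n-1)s²/χ²_{α/2}, (n-1)s²/χ²_{1-α/2}) = (24·36.2/36.415, 24·36.2/13.848) = (23.86, 62.74)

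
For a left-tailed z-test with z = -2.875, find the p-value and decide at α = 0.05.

p = P(Z < -2.875) = Φ(-2.875) ≈ 0.002. Since p < 0.05, reject H₀ (significant) at α = 0.05.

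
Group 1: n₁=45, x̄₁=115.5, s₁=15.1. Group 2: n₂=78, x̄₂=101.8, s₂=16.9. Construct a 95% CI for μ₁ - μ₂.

Difference = 13.7. SE = √(15.1²/45 + 16.9²/78) = 2.954. CI = (7.91, 19.49)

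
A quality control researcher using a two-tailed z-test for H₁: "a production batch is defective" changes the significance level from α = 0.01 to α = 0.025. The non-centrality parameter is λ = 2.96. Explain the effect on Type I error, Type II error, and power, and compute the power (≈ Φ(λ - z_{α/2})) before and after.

Increasing α from 0.01 to 0.025:
• Type I error rate increases (α is the Type I rate by definition).
• Critical value moves from z_{α/2} = 2.576 to 2.241, so power = Φ(λ - z_{α/2}) goes from Φ(2.96 - 2.576) = 0.65 to Φ(2.96 - 2.241) = 0.764.
• Type II error rate β = 1 - power therefore decreases (0.35 → 0.236).
Appropriate when false negatives are costly — here, shipping a defective batch — faulty products reach customers.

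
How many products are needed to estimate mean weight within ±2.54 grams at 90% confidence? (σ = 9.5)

n = (z*σ/E)² = (1.645×9.5/2.54)² = 37.9 → n = 38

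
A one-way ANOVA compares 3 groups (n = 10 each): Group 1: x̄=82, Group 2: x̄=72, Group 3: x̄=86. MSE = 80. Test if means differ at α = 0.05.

Grand mean = 80.0. SS_between = 1040.0, MS_between = 520.0. F = 6.5, F_crit ≈ 3.354. Reject H₀.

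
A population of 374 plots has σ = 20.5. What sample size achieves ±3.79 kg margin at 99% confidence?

Without FPC: n₀ = (2.576×20.5/3.79)² = 194.143. With FPC: n = n₀N/(n₀+N-1) = 128.03 → n = 129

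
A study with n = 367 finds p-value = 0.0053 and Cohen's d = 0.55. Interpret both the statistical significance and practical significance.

Statistically significant (p = 0.0053 < 0.05). Cohen's d = 0.55 indicates a medium effect size. Both statistical and practical significance should be considered.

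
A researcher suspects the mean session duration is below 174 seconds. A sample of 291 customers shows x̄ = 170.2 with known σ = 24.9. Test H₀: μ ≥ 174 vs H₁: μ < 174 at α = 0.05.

z = -2.603. Critical value: -1.645. Reject H₀.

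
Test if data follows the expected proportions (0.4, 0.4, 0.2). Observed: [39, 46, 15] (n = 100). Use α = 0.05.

Expected: [40.0, 40.0, 20.0]. χ² = 2.175. df = 2, critical = 5.991. Fail to reject H₀.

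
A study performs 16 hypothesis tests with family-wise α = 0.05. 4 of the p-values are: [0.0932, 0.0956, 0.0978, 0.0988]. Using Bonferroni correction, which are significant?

Bonferroni α = 0.05/16 = 0.00313. None of the given p-values are significant.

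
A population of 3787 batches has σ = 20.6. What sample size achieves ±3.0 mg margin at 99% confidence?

Without FPC: n₀ = (2.576×20.6/3.0)² = 312.884. With FPC: n = n₀N/(n₀+N-1) = 289.1 → n = 290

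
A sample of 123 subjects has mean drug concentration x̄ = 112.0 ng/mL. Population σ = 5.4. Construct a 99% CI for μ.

CI = x̄ ± z*(σ/√n) = 112.0 ± 2.576(5.4/√123) = 112.0 ± 1.25 = (110.75, 113.25)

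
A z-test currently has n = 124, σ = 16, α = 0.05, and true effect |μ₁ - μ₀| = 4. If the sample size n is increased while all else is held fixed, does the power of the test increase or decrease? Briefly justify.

Power increases: a larger n shrinks the standard error σ/√n, moving the sampling distribution under H₁ further from the critical value.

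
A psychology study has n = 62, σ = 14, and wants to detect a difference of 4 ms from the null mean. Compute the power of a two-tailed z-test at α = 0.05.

SE = σ/√n = 14/√62 = 1.778. Non-centrality λ = d/SE = 4/1.778 = 2.25. Power ≈ Φ(λ - z_{α/2}) = Φ(2.25 - 1.96) = Φ(0.29) = 0.614.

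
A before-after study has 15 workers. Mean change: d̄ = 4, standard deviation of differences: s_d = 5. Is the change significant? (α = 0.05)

t = d̄/(s_d/√n) = 4/(5/√15) = 3.098. df = 14, critical t = ±2.145. Reject H₀.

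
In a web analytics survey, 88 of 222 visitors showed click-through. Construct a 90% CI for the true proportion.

p̂ = 0.396. CI = p̂ ± z*√(p̂(1-p̂)/n) = (0.342, 0.45)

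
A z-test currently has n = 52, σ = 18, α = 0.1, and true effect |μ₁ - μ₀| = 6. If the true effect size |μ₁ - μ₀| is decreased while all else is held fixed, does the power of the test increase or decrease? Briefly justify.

Power decreases: a smaller true effect decreases the non-centrality λ = |μ₁ - μ₀|/(σ/√n).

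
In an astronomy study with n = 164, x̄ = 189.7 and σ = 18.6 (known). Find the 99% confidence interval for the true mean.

CI = x̄ ± z*(σ/√n) = 189.7 ± 2.576(18.6/√164) = 189.7 ± 3.74 = (185.96, 193.44)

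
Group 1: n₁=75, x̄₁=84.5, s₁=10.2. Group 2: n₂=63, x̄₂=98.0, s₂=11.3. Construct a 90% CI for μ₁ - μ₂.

Difference = -13.5. SE = √(10.2²/75 + 11.3²/63) = 1.848. CI = (-16.54, -10.46)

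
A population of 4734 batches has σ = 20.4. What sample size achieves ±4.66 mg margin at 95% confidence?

Without FPC: n₀ = (1.96×20.4/4.66)² = 73.621. With FPC: n = n₀N/(n₀+N-1) = 72.5 → n = 73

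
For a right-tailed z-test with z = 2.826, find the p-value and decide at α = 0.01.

p = P(Z > 2.826) = 1 - Φ(2.826) ≈ 0.0024. Since p < 0.01, reject H₀ (significant) at α = 0.01.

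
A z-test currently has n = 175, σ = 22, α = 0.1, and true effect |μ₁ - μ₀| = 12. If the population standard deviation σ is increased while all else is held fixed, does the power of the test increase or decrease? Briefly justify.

Power decreases: a larger σ inflates the standard error σ/√n, pulling the sampling distribution under H₁ back toward the critical value.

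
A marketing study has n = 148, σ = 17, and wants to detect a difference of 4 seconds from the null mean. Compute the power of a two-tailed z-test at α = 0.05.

SE = σ/√n = 17/√148 = 1.397. Non-centrality λ = d/SE = 4/1.397 = 2.862. Power ≈ Φ(λ - z_{α/2}) = Φ(2.862 - 1.96) = Φ(0.902) = 0.817.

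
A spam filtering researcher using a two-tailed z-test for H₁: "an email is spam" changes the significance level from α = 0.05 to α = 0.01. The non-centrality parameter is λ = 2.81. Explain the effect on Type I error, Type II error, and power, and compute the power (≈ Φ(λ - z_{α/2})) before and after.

Decreasing α from 0.05 to 0.01:
• Type I error rate decreases (α is the Type I rate by definition).
• Critical value moves from z_{α/2} = 1.96 to 2.576, so power = Φ(λ - z_{α/2}) goes from Φ(2.81 - 1.96) = 0.802 to Φ(2.81 - 2.576) = 0.593.
• Type II error rate β = 1 - power therefore increases (0.198 → 0.407).
Appropriate when false positives are costly — here, a legitimate email is sent to the spam folder and the user misses it.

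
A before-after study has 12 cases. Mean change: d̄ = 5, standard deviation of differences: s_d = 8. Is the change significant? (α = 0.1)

t = d̄/(s_d/√n) = 5/(8/√12) = 2.165. df = 11, critical t = ±1.796. Reject H₀.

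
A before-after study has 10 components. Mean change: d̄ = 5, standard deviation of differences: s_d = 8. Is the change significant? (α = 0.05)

t = d̄/(s_d/√n) = 5/(8/√10) = 1.976. df = 9, critical t = ±2.262. Fail to reject H₀.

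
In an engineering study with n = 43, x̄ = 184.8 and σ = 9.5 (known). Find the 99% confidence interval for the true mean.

CI = x̄ ± z*(σ/√n) = 184.8 ± 2.576(9.5/√43) = 184.8 ± 3.73 = (181.07, 188.53)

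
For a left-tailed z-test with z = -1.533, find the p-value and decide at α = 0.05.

p = P(Z < -1.533) = Φ(-1.533) ≈ 0.0626. Since p ≥ 0.05, fail to reject H₀ (not significant) at α = 0.05.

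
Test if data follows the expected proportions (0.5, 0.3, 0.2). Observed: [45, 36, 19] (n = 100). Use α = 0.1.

Expected: [50.0, 30.0, 20.0]. χ² = 1.75. df = 2, critical = 4.605. Fail to reject H₀.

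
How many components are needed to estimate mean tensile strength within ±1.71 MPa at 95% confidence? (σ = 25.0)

n = (z*σ/E)² = (1.96×25.0/1.71)² = 821.1 → n = 822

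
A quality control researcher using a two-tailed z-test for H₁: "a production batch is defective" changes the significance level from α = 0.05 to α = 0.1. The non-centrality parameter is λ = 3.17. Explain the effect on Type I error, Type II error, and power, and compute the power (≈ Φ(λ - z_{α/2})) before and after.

Increasing α from 0.05 to 0.1:
• Type I error rate increases (α is the Type I rate by definition).
• Critical value moves from z_{α/2} = 1.96 to 1.645, so power = Φ(λ - z_{α/2}) goes from Φ(3.17 - 1.96) = 0.887 to Φ(3.17 - 1.645) = 0.936.
• Type II error rate β = 1 - power therefore decreases (0.113 → 0.064).
Appropriate when false negatives are costly — here, shipping a defective batch — faulty products reach customers.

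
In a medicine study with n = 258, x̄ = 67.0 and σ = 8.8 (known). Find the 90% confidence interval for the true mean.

CI = x̄ ± z*(σ/√n) = 67.0 ± 1.645(8.8/√258) = 67.0 ± 0.9 = (66.1, 67.9)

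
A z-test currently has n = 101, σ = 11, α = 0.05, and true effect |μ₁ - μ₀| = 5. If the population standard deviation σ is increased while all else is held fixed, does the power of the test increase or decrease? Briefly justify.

Power decreases: a larger σ inflates the standard error σ/√n, pulling the sampling distribution under H₁ back toward the critical value.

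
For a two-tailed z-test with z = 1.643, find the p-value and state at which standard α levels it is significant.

p = 2·P(Z > |1.643|) = 2·(1 - Φ(1.643)) ≈ 0.1004. Not significant at any standard level.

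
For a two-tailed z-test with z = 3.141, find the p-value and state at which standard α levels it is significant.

p = 2·P(Z > |3.141|) = 2·(1 - Φ(3.141)) ≈ 0.0017. Significant at α = 0.1; Significant at α = 0.05; Significant at α = 0.01.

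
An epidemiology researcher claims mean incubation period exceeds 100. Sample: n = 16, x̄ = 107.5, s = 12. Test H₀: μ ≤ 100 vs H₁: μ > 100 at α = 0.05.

t = (107.5 - 100)/(12/√16) = 2.5, df = 15. Critical t = 1.753. Reject H₀.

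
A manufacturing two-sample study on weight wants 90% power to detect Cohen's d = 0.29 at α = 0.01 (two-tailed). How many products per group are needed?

z_{α/2} = 2.576, z_β = Φ⁻¹(0.9) = 1.282. For small effect (d = 0.29): n per group = 2(z_{α/2} + z_β)²/d² = 2(2.576 + 1.282)²/0.29² = 354.0 → 354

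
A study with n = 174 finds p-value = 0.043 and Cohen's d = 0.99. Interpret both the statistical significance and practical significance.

Statistically significant (p = 0.043 < 0.05). Cohen's d = 0.99 indicates a large effect size. Both statistical and practical significance should be considered.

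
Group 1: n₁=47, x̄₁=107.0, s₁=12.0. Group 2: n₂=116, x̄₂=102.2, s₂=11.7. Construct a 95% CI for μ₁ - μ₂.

Difference = 4.8. SE = √(12.0²/47 + 11.7²/116) = 2.06. CI = (0.76, 8.84)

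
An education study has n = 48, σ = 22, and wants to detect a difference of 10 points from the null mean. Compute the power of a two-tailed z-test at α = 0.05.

SE = σ/√n = 22/√48 = 3.175. Non-centrality λ = d/SE = 10/3.175 = 3.149. Power ≈ Φ(λ - z_{α/2}) = Φ(3.149 - 1.96) = Φ(1.189) = 0.883.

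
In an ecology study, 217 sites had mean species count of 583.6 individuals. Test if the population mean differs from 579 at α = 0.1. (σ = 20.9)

z = (x̄ - μ₀)/(σ/√n) = (583.6 - 579)/(20.9/√217) = 3.242. Critical value: ±1.645. Since |3.242| > 1.645, Reject H₀.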